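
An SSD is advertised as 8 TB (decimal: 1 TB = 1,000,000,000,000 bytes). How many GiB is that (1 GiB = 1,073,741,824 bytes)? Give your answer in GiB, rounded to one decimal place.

8 TB = 8 × 10^12 bytes = 8,000,000,000,000 bytes
1 GiB = 1,073,741,824 bytes
8,000,000,000,000 / 1,073,741,824 = 7,450.6 GiB

7,450.6 GiB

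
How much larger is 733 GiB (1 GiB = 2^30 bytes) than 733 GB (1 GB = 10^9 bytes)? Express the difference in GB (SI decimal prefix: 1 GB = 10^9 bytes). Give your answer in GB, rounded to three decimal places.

733 GiB = 733 × 1,073,741,824 = 787,052,756,992 bytes
733 GB = 733 × 1,000,000,000 = 733,000,000,000 bytes
difference = 54,052,756,992 bytes
54,052,756,992 / 1,000,000,000 = 54.053 GB

54.053 GB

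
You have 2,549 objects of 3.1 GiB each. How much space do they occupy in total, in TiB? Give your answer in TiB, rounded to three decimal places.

7.717 TiB

Total = 2,549 × 3.1 GiB = 7901.9 GiB
= 7901.9 × 1,073,741,824 bytes = 8,484,600,519,065.6 bytes
1 TiB = 1,099,511,627,776 bytes
8,484,600,519,065.6 / 1,099,511,627,776 = 7.717 TiB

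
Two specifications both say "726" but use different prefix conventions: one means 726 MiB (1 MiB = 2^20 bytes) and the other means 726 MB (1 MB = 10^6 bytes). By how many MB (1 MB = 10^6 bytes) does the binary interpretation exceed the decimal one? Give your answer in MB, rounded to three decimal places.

35.266 MB

726 MiB = 726 × 1,048,576 = 761,266,176 bytes
726 MB = 726 × 1,000,000 = 726,000,000 bytes
difference = 35,266,176 bytes
35,266,176 / 1,000,000 = 35.266 MB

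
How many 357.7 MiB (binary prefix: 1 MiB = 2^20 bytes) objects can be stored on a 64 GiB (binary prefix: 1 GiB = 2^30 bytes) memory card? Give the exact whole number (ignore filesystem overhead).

183

Capacity: 64 GiB = 68,719,476,736 bytes
Per item: 357.7 MiB = 375,075,635.2 bytes
⌊68,719,476,736 / 375,075,635.2⌋ = 183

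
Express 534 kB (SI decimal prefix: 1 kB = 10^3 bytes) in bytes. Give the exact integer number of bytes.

534 × 1,000 = 534,000 bytes  (1 kB = 10^3 bytes)

534,000 bytes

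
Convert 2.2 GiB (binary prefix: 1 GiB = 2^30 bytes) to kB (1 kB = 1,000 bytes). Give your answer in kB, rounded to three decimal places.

2,362,232.013 kB

2.2 GiB = 2.2 × 2^30 bytes = 2,362,232,012.8 bytes
1 kB = 10^3 bytes = 1,000 bytes
2,362,232,012.8 / 1,000 = 2,362,232.013 kB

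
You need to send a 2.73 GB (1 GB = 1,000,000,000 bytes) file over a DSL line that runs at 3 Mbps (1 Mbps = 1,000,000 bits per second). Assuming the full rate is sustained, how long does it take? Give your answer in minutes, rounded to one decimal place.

121.3 minutes

2.73 GB = 2,730,000,000 bytes = 21,840,000,000 bits
3 Mbps = 3,000,000 bits/s
time = 21,840,000,000 / 3,000,000 = 7,280.00 s
7,280.00 s / 60 = 121.3 minutes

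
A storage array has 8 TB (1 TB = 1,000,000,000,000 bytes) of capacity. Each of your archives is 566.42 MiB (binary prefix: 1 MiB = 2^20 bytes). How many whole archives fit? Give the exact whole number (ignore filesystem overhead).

13,469

Capacity: 8 TB = 8,000,000,000,000 bytes
Per item: 566.42 MiB = 593,934,417.92 bytes
⌊8,000,000,000,000 / 593,934,417.92⌋ = 13,469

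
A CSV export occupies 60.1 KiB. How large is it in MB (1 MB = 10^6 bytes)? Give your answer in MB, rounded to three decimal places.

0.062 MB

60.1 KiB = 60.1 × 2^10 bytes = 61,542.4 bytes
1 MB = 1,000,000 bytes
61,542.4 / 1,000,000 = 0.062 MB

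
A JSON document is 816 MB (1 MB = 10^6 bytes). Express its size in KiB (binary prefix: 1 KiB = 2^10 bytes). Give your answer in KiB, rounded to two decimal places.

796,875.00 KiB

816 MB = 816 × 10^6 bytes = 816,000,000 bytes
1 KiB = 2^10 bytes = 1,024 bytes
816,000,000 / 1,024 = 796,875.00 KiB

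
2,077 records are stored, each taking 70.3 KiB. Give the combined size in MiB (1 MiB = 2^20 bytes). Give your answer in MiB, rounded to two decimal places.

142.59 MiB

Total = 2,077 × 70.3 KiB = 146013.1 KiB
= 146013.1 × 1,024 bytes = 149,517,414.4 bytes
1 MiB = 1,048,576 bytes
149,517,414.4 / 1,048,576 = 142.59 MiB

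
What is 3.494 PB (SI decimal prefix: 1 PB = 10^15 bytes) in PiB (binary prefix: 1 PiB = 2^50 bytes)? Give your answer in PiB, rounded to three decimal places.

3.103 PiB

3.494 PB = 3.494 × 10^15 bytes = 3,494,000,000,000,000 bytes
1 PiB = 2^50 bytes = 1,125,899,906,842,624 bytes
3,494,000,000,000,000 / 1,125,899,906,842,624 = 3.103 PiB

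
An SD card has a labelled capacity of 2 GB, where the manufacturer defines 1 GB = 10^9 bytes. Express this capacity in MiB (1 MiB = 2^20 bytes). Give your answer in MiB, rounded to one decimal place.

1,907.3 MiB

2 GB = 2 × 10^9 bytes = 2,000,000,000 bytes
1 MiB = 1,048,576 bytes
2,000,000,000 / 1,048,576 = 1,907.3 MiB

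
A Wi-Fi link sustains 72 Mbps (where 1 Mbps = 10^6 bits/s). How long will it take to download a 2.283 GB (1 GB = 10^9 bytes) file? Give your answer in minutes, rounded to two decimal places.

4.23 minutes

2.283 GB = 2,283,000,000 bytes = 18,264,000,000 bits
72 Mbps = 72,000,000 bits/s
time = 18,264,000,000 / 72,000,000 = 253.667 s
253.667 s / 60 = 4.23 minutes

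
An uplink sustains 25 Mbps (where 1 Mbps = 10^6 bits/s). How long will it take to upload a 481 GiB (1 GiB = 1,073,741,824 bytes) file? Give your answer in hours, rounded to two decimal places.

45.91 hours

481 GiB = 516,469,817,344 bytes = 4,131,758,538,752 bits
25 Mbps = 25,000,000 bits/s
time = 4,131,758,538,752 / 25,000,000 = 165,270.3416 s
165,270.3416 s / 3600 = 45.91 hours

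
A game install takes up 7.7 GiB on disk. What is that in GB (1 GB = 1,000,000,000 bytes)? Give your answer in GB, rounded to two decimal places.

7.7 GiB × 1,073,741,824 bytes/GiB = 8,267,812,044.8 bytes
1 GB = 10^9 bytes = 1,000,000,000 bytes
8,267,812,044.8 / 1,000,000,000 = 8.27 GB

8.27 GB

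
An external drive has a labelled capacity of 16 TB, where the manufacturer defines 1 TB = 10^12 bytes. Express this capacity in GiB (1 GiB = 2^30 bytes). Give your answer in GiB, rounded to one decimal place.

16 TB × 1,000,000,000,000 bytes/TB = 16,000,000,000,000 bytes
1 GiB = 2^30 bytes = 1,073,741,824 bytes
16,000,000,000,000 / 1,073,741,824 = 14,901.2 GiB

14,901.2 GiB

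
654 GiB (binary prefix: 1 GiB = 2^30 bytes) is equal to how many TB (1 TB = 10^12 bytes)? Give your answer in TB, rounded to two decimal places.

0.70 TB

654 GiB × 1,073,741,824 bytes/GiB = 702,227,152,896 bytes
1 TB = 1,000,000,000,000 bytes
702,227,152,896 / 1,000,000,000,000 = 0.70 TB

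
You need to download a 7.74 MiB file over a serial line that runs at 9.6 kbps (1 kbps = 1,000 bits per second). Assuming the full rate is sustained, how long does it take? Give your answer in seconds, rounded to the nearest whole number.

6,763 seconds

7.74 MiB = 8,115,978.24 bytes = 64,927,825.92 bits
9.6 kbps = 9,600 bits/s
time = 64,927,825.92 / 9,600 = 6,763 s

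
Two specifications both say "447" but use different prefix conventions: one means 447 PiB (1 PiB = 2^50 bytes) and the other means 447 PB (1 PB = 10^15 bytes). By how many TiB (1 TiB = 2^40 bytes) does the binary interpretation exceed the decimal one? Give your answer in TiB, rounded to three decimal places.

51,183.868 TiB

447 PiB = 447 × 1,125,899,906,842,624 = 503,277,258,358,652,928 bytes
447 PB = 447 × 1,000,000,000,000,000 = 447,000,000,000,000,000 bytes
difference = 56,277,258,358,652,928 bytes
56,277,258,358,652,928 / 1,099,511,627,776 = 51,183.868 TiB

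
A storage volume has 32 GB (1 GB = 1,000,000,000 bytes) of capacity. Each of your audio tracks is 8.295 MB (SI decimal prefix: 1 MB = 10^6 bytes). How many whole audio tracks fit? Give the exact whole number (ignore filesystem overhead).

3,857

Capacity: 32 GB = 32,000,000,000 bytes
Per item: 8.295 MB = 8,295,000 bytes
⌊32,000,000,000 / 8,295,000⌋ = 3,857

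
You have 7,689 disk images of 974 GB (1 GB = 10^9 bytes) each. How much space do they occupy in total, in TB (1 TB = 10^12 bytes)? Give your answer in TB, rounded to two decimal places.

Total = 7,689 × 974 GB = 7,489,086 GB
= 7,489,086 × 1,000,000,000 bytes = 7,489,086,000,000,000 bytes
1 TB = 1,000,000,000,000 bytes
7,489,086,000,000,000 / 1,000,000,000,000 = 7,489.09 TB

7,489.09 TB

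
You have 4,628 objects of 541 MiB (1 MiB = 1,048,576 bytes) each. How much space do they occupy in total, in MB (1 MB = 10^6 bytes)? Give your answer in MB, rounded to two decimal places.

2,625,370.06 MB

Total = 4,628 × 541 MiB = 2,503,748 MiB
= 2,503,748 × 1,048,576 bytes = 2,625,370,062,848 bytes
1 MB = 1,000,000 bytes
2,625,370,062,848 / 1,000,000 = 2,625,370.06 MB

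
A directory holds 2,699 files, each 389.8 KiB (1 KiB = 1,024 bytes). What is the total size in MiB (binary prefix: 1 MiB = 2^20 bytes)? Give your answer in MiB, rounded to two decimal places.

1,027.41 MiB

Total = 2,699 × 389.8 KiB = 1052070.2 KiB
= 1052070.2 × 1,024 bytes = 1,077,319,884.8 bytes
1 MiB = 1,048,576 bytes
1,077,319,884.8 / 1,048,576 = 1,027.41 MiB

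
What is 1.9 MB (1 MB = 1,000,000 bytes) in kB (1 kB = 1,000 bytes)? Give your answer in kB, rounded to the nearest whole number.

1,900 kB

1.9 MB = 1.9 × 10^6 bytes = 1,900,000 bytes
1 kB = 10^3 bytes = 1,000 bytes
1,900,000 / 1,000 = 1,900 kB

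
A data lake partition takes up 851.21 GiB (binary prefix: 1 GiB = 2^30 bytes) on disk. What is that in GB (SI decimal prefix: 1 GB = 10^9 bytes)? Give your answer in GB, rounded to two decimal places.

913.98 GB

851.21 GiB × 1,073,741,824 bytes/GiB = 913,979,778,007.04 bytes
1 GB = 1,000,000,000 bytes
913,979,778,007.04 / 1,000,000,000 = 913.98 GB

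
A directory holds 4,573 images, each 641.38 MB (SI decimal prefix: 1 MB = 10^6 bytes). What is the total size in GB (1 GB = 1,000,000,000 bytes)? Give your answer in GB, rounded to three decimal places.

2,933.031 GB

Total = 4,573 × 641.38 MB = 2933030.74 MB
= 2933030.74 × 1,000,000 bytes = 2,933,030,740,000 bytes
1 GB = 1,000,000,000 bytes
2,933,030,740,000 / 1,000,000,000 = 2,933.031 GB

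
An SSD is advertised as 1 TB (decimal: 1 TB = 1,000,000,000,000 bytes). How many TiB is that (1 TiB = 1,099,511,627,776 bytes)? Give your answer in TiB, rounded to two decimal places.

1 TB × 1,000,000,000,000 bytes/TB = 1,000,000,000,000 bytes
1 TiB = 2^40 bytes = 1,099,511,627,776 bytes
1,000,000,000,000 / 1,099,511,627,776 = 0.91 TiB

0.91 TiB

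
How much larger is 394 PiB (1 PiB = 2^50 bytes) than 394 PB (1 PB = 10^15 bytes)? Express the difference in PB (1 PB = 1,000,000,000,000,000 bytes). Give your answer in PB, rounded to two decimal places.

394 PiB = 394 × 1,125,899,906,842,624 = 443,604,563,295,993,856 bytes
394 PB = 394 × 1,000,000,000,000,000 = 394,000,000,000,000,000 bytes
difference = 49,604,563,295,993,856 bytes
49,604,563,295,993,856 / 1,000,000,000,000,000 = 49.60 PB

49.60 PB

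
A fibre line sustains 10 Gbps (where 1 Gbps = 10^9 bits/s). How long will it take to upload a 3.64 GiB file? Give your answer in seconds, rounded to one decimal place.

3.64 GiB = 3,908,420,239.36 bytes = 31,267,361,914.88 bits
10 Gbps = 10,000,000,000 bits/s
time = 31,267,361,914.88 / 10,000,000,000 = 3.1 s

3.1 seconds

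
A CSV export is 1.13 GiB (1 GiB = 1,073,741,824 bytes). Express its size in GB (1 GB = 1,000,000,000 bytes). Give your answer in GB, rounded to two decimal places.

1.21 GB

1.13 GiB = 1.13 × 2^30 bytes = 1,213,328,261.12 bytes
1 GB = 10^9 bytes = 1,000,000,000 bytes
1,213,328,261.12 / 1,000,000,000 = 1.21 GB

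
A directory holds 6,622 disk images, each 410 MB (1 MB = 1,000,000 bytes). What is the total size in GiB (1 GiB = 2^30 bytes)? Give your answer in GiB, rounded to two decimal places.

Total = 6,622 × 410 MB = 2,715,020 MB
= 2,715,020 × 1,000,000 bytes = 2,715,020,000,000 bytes
1 GiB = 1,073,741,824 bytes
2,715,020,000,000 / 1,073,741,824 = 2,528.56 GiB

2,528.56 GiB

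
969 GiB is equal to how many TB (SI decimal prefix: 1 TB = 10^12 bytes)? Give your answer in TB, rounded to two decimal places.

969 GiB = 969 × 2^30 bytes = 1,040,455,827,456 bytes
1 TB = 1,000,000,000,000 bytes
1,040,455,827,456 / 1,000,000,000,000 = 1.04 TB

1.04 TB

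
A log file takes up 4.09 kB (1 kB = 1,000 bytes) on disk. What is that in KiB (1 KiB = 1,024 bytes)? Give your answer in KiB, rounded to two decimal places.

3.99 KiB

4.09 kB = 4.09 × 10^3 bytes = 4,090 bytes
1 KiB = 2^10 bytes = 1,024 bytes
4,090 / 1,024 = 3.99 KiB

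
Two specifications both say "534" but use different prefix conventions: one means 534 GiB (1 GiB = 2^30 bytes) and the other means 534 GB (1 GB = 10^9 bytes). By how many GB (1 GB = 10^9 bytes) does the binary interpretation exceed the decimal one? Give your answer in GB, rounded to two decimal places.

39.38 GB

534 GiB = 534 × 1,073,741,824 = 573,378,134,016 bytes
534 GB = 534 × 1,000,000,000 = 534,000,000,000 bytes
difference = 39,378,134,016 bytes
39,378,134,016 / 1,000,000,000 = 39.38 GB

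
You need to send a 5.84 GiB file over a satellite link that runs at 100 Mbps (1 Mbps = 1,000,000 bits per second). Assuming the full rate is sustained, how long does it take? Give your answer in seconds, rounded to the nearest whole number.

502 seconds

5.84 GiB = 6,270,652,252.16 bytes = 50,165,218,017.28 bits
100 Mbps = 100,000,000 bits/s
time = 50,165,218,017.28 / 100,000,000 = 502 s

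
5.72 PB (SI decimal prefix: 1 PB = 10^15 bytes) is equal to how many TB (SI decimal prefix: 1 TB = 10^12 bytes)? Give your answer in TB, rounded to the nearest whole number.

5,720 TB

5.72 PB = 5.72 × 10^15 bytes = 5,720,000,000,000,000 bytes
1 TB = 10^12 bytes = 1,000,000,000,000 bytes
5,720,000,000,000,000 / 1,000,000,000,000 = 5,720 TB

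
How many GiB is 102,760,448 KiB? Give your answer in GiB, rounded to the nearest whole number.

98 GiB

102,760,448 KiB × 1,024 bytes/KiB = 105,226,698,752 bytes
1 GiB = 2^30 bytes = 1,073,741,824 bytes
105,226,698,752 / 1,073,741,824 = 98 GiB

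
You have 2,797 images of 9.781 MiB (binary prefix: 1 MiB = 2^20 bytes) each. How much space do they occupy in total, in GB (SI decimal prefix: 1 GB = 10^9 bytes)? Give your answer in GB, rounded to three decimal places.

Total = 2,797 × 9.781 MiB = 27357.457 MiB
= 27357.457 × 1,048,576 bytes = 28,686,372,831.232 bytes
1 GB = 1,000,000,000 bytes
28,686,372,831.232 / 1,000,000,000 = 28.686 GB

28.686 GB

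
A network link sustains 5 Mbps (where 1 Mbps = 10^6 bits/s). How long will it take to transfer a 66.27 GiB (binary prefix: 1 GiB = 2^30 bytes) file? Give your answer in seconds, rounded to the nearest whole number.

66.27 GiB = 71,156,870,676.48 bytes = 569,254,965,411.84 bits
5 Mbps = 5,000,000 bits/s
time = 569,254,965,411.84 / 5,000,000 = 113,851 s

113,851 seconds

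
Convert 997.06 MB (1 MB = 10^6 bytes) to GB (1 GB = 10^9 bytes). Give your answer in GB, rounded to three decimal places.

0.997 GB

997.06 MB = 997.06 × 10^6 bytes = 997,060,000 bytes
1 GB = 10^9 bytes = 1,000,000,000 bytes
997,060,000 / 1,000,000,000 = 0.997 GB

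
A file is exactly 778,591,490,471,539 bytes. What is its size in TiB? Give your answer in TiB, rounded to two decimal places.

778,591,490,471,539 bytes given.
1 TiB = 1,099,511,627,776 bytes
778,591,490,471,539 / 1,099,511,627,776 = 708.12 TiB

708.12 TiB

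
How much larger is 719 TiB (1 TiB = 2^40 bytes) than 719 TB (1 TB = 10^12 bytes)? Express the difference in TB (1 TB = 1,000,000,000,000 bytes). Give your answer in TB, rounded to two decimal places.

719 TiB = 719 × 1,099,511,627,776 = 790,548,860,370,944 bytes
719 TB = 719 × 1,000,000,000,000 = 719,000,000,000,000 bytes
difference = 71,548,860,370,944 bytes
71,548,860,370,944 / 1,000,000,000,000 = 71.55 TB

71.55 TB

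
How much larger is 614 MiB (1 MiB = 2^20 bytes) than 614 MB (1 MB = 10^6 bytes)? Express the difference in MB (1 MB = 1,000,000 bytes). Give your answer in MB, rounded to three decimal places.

29.826 MB

614 MiB = 614 × 1,048,576 = 643,825,664 bytes
614 MB = 614 × 1,000,000 = 614,000,000 bytes
difference = 29,825,664 bytes
29,825,664 / 1,000,000 = 29.826 MB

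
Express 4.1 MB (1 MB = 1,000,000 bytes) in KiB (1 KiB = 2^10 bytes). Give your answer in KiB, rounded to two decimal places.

4,003.91 KiB

4.1 MB × 1,000,000 bytes/MB = 4,100,000 bytes
1 KiB = 1,024 bytes
4,100,000 / 1,024 = 4,003.91 KiB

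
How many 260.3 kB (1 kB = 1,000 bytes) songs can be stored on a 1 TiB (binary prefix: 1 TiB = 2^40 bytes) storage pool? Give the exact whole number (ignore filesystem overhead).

4,224,017

Capacity: 1 TiB = 1,099,511,627,776 bytes
Per item: 260.3 kB = 260,300 bytes
⌊1,099,511,627,776 / 260,300⌋ = 4,224,017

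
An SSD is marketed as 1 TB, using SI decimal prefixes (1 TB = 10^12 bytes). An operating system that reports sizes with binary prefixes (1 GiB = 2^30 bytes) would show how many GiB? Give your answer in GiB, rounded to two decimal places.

931.32 GiB

1 TB × 1,000,000,000,000 bytes/TB = 1,000,000,000,000 bytes
1 GiB = 2^30 bytes = 1,073,741,824 bytes
1,000,000,000,000 / 1,073,741,824 = 931.32 GiB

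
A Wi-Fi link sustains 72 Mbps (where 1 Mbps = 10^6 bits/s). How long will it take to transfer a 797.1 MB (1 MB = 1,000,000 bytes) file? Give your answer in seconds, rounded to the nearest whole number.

89 seconds

797.1 MB = 797,100,000 bytes = 6,376,800,000 bits
72 Mbps = 72,000,000 bits/s
time = 6,376,800,000 / 72,000,000 = 89 s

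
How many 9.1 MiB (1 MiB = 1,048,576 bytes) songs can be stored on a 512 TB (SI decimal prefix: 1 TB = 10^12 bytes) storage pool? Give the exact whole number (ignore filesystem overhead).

Capacity: 512 TB = 512,000,000,000,000 bytes
Per item: 9.1 MiB = 9,542,041.6 bytes
⌊512,000,000,000,000 / 9,542,041.6⌋ = 53,657,280

53,657,280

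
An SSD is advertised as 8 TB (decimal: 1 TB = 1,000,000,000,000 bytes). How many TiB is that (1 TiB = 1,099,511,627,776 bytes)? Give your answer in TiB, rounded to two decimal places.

8 TB = 8 × 10^12 bytes = 8,000,000,000,000 bytes
1 TiB = 1,099,511,627,776 bytes
8,000,000,000,000 / 1,099,511,627,776 = 7.28 TiB

7.28 TiB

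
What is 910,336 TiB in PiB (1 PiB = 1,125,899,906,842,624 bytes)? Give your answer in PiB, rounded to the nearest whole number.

910,336 TiB = 910,336 × 2^40 bytes = 1,000,925,017,183,092,736 bytes
1 PiB = 1,125,899,906,842,624 bytes
1,000,925,017,183,092,736 / 1,125,899,906,842,624 = 889 PiB

889 PiB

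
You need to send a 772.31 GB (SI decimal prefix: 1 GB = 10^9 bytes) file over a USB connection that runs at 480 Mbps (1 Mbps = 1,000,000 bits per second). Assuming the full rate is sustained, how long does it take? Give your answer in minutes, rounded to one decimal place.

214.5 minutes

772.31 GB = 772,310,000,000 bytes = 6,178,480,000,000 bits
480 Mbps = 480,000,000 bits/s
time = 6,178,480,000,000 / 480,000,000 = 12,871.83 s
12,871.83 s / 60 = 214.5 minutes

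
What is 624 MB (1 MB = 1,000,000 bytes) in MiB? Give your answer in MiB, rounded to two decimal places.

595.09 MiB

624 MB × 1,000,000 bytes/MB = 624,000,000 bytes
1 MiB = 1,048,576 bytes
624,000,000 / 1,048,576 = 595.09 MiB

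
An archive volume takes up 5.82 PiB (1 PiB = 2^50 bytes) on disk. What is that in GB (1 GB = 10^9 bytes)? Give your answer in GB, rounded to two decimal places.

6,552,737.46 GB

5.82 PiB = 5.82 × 2^50 bytes = 6,552,737,457,824,071.68 bytes
1 GB = 10^9 bytes = 1,000,000,000 bytes
6,552,737,457,824,071.68 / 1,000,000,000 = 6,552,737.46 GB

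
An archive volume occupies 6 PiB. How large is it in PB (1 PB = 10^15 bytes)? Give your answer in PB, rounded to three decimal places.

6 PiB × 1,125,899,906,842,624 bytes/PiB = 6,755,399,441,055,744 bytes
1 PB = 10^15 bytes = 1,000,000,000,000,000 bytes
6,755,399,441,055,744 / 1,000,000,000,000,000 = 6.755 PB

6.755 PB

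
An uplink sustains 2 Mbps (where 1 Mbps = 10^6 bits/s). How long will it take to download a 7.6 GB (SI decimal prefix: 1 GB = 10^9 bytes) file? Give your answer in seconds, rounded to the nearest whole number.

30,400 seconds

7.6 GB = 7,600,000,000 bytes = 60,800,000,000 bits
2 Mbps = 2,000,000 bits/s
time = 60,800,000,000 / 2,000,000 = 30,400 s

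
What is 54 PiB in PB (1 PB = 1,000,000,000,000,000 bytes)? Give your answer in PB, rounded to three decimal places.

60.799 PB

54 PiB = 54 × 2^50 bytes = 60,798,594,969,501,696 bytes
1 PB = 1,000,000,000,000,000 bytes
60,798,594,969,501,696 / 1,000,000,000,000,000 = 60.799 PB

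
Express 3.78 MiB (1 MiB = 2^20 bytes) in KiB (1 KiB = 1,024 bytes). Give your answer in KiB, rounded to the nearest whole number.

3.78 MiB × 1,048,576 bytes/MiB = 3,963,617.28 bytes
1 KiB = 1,024 bytes
3,963,617.28 / 1,024 = 3,871 KiB

3,871 KiB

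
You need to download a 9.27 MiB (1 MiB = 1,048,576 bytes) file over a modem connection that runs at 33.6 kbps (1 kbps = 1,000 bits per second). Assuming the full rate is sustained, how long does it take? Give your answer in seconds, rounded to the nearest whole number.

2,314 seconds

9.27 MiB = 9,720,299.52 bytes = 77,762,396.16 bits
33.6 kbps = 33,600 bits/s
time = 77,762,396.16 / 33,600 = 2,314 s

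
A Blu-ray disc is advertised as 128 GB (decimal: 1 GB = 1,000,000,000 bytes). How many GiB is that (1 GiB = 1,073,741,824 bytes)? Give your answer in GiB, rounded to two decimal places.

119.21 GiB

128 GB × 1,000,000,000 bytes/GB = 128,000,000,000 bytes
1 GiB = 1,073,741,824 bytes
128,000,000,000 / 1,073,741,824 = 119.21 GiB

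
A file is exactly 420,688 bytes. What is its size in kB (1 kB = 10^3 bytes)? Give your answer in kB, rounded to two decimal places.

420.69 kB

420,688 bytes given.
1 kB = 1,000 bytes
420,688 / 1,000 = 420.69 kB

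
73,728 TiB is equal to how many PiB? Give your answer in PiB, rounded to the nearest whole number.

73,728 TiB × 1,099,511,627,776 bytes/TiB = 81,064,793,292,668,928 bytes
1 PiB = 2^50 bytes = 1,125,899,906,842,624 bytes
81,064,793,292,668,928 / 1,125,899,906,842,624 = 72 PiB

72 PiB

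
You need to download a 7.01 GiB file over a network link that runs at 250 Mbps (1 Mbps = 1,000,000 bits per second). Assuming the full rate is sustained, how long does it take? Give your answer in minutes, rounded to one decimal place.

4.0 minutes

7.01 GiB = 7,526,930,186.24 bytes = 60,215,441,489.92 bits
250 Mbps = 250,000,000 bits/s
time = 60,215,441,489.92 / 250,000,000 = 240.86 s
240.86 s / 60 = 4.0 minutes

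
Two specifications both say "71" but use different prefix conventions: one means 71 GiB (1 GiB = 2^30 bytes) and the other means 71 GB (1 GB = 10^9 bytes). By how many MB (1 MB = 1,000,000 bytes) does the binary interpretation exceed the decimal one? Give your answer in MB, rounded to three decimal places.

5,235.670 MB

71 GiB = 71 × 1,073,741,824 = 76,235,669,504 bytes
71 GB = 71 × 1,000,000,000 = 71,000,000,000 bytes
difference = 5,235,669,504 bytes
5,235,669,504 / 1,000,000 = 5,235.670 MB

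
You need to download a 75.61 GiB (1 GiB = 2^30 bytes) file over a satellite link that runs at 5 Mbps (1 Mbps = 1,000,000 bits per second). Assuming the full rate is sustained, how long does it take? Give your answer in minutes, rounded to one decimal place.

75.61 GiB = 81,185,619,312.64 bytes = 649,484,954,501.12 bits
5 Mbps = 5,000,000 bits/s
time = 649,484,954,501.12 / 5,000,000 = 129,896.99 s
129,896.99 s / 60 = 2,164.9 minutes

2,164.9 minutes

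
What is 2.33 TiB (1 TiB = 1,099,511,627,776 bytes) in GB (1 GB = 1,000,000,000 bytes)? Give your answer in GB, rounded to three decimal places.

2,561.862 GB

2.33 TiB × 1,099,511,627,776 bytes/TiB = 2,561,862,092,718.08 bytes
1 GB = 10^9 bytes = 1,000,000,000 bytes
2,561,862,092,718.08 / 1,000,000,000 = 2,561.862 GB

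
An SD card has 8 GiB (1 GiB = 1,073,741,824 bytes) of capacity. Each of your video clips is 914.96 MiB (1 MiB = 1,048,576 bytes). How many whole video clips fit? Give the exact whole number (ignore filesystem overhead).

Capacity: 8 GiB = 8,589,934,592 bytes
Per item: 914.96 MiB = 959,405,096.96 bytes
⌊8,589,934,592 / 959,405,096.96⌋ = 8

8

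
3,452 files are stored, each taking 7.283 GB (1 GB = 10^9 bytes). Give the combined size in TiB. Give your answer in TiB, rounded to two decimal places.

22.87 TiB

Total = 3,452 × 7.283 GB = 25140.916 GB
= 25140.916 × 1,000,000,000 bytes = 25,140,916,000,000 bytes
1 TiB = 1,099,511,627,776 bytes
25,140,916,000,000 / 1,099,511,627,776 = 22.87 TiB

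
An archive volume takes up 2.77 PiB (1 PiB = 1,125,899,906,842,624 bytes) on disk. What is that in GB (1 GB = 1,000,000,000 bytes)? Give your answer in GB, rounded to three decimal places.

3,118,742.742 GB

2.77 PiB = 2.77 × 2^50 bytes = 3,118,742,741,954,068.48 bytes
1 GB = 1,000,000,000 bytes
3,118,742,741,954,068.48 / 1,000,000,000 = 3,118,742.742 GB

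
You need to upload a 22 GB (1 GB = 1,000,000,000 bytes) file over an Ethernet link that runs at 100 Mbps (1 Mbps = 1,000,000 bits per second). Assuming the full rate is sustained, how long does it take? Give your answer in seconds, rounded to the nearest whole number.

22 GB = 22,000,000,000 bytes = 176,000,000,000 bits
100 Mbps = 100,000,000 bits/s
time = 176,000,000,000 / 100,000,000 = 1,760 s

1,760 seconds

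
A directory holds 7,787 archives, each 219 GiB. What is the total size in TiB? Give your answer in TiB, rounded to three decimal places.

Total = 7,787 × 219 GiB = 1,705,353 GiB
= 1,705,353 × 1,073,741,824 bytes = 1,831,108,840,783,872 bytes
1 TiB = 1,099,511,627,776 bytes
1,831,108,840,783,872 / 1,099,511,627,776 = 1,665.384 TiB

1,665.384 TiB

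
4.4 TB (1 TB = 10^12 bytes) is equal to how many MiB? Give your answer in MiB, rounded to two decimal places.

4,196,166.99 MiB

4.4 TB × 1,000,000,000,000 bytes/TB = 4,400,000,000,000 bytes
1 MiB = 2^20 bytes = 1,048,576 bytes
4,400,000,000,000 / 1,048,576 = 4,196,166.99 MiB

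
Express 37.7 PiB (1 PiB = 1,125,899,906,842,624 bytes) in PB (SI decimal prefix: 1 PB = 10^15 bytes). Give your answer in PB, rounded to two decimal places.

37.7 PiB × 1,125,899,906,842,624 bytes/PiB = 42,446,426,487,966,924.8 bytes
1 PB = 1,000,000,000,000,000 bytes
42,446,426,487,966,924.8 / 1,000,000,000,000,000 = 42.45 PB

42.45 PB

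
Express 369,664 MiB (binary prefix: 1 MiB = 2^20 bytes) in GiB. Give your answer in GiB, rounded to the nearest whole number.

369,664 MiB × 1,048,576 bytes/MiB = 387,620,798,464 bytes
1 GiB = 1,073,741,824 bytes
387,620,798,464 / 1,073,741,824 = 361 GiB

361 GiB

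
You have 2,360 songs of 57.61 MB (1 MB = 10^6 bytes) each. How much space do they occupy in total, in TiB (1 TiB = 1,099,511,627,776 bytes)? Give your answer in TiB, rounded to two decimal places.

0.12 TiB

Total = 2,360 × 57.61 MB = 135959.6 MB
= 135959.6 × 1,000,000 bytes = 135,959,600,000 bytes
1 TiB = 1,099,511,627,776 bytes
135,959,600,000 / 1,099,511,627,776 = 0.12 TiB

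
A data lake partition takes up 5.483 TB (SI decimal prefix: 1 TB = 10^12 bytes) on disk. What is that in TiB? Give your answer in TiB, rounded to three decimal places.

4.987 TiB

5.483 TB = 5.483 × 10^12 bytes = 5,483,000,000,000 bytes
1 TiB = 2^40 bytes = 1,099,511,627,776 bytes
5,483,000,000,000 / 1,099,511,627,776 = 4.987 TiB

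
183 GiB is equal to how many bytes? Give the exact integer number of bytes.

196,494,753,792 bytes

183 × 1,073,741,824 = 196,494,753,792 bytes  (1 GiB = 2^30 bytes)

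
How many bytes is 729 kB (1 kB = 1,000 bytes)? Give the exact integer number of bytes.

729 × 1,000 = 729,000 bytes  (1 kB = 10^3 bytes)

729,000 bytes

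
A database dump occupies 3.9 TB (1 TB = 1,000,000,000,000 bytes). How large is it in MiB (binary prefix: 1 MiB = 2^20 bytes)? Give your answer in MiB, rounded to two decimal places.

3.9 TB = 3.9 × 10^12 bytes = 3,900,000,000,000 bytes
1 MiB = 1,048,576 bytes
3,900,000,000,000 / 1,048,576 = 3,719,329.83 MiB

3,719,329.83 MiB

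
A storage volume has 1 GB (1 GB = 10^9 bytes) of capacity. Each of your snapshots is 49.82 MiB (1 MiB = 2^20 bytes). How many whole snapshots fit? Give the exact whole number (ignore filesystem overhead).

Capacity: 1 GB = 1,000,000,000 bytes
Per item: 49.82 MiB = 52,240,056.32 bytes
⌊1,000,000,000 / 52,240,056.32⌋ = 19

19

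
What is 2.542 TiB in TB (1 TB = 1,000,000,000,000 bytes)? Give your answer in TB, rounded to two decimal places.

2.79 TB

2.542 TiB × 1,099,511,627,776 bytes/TiB = 2,794,958,557,806.592 bytes
1 TB = 1,000,000,000,000 bytes
2,794,958,557,806.592 / 1,000,000,000,000 = 2.79 TB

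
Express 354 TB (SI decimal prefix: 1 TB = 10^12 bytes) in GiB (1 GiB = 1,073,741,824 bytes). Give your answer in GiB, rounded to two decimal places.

329,688.19 GiB

354 TB = 354 × 10^12 bytes = 354,000,000,000,000 bytes
1 GiB = 1,073,741,824 bytes
354,000,000,000,000 / 1,073,741,824 = 329,688.19 GiB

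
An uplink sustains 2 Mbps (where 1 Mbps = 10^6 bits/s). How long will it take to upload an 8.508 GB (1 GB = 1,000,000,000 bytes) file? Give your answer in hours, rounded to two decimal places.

9.45 hours

8.508 GB = 8,508,000,000 bytes = 68,064,000,000 bits
2 Mbps = 2,000,000 bits/s
time = 68,064,000,000 / 2,000,000 = 34,032.0000 s
34,032.0000 s / 3600 = 9.45 hours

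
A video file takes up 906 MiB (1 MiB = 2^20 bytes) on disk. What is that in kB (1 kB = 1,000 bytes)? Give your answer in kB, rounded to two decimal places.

906 MiB × 1,048,576 bytes/MiB = 950,009,856 bytes
1 kB = 1,000 bytes
950,009,856 / 1,000 = 950,009.86 kB

950,009.86 kB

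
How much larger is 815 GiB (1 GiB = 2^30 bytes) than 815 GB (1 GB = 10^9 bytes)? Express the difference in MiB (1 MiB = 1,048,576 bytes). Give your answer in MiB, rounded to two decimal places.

815 GiB = 815 × 1,073,741,824 = 875,099,586,560 bytes
815 GB = 815 × 1,000,000,000 = 815,000,000,000 bytes
difference = 60,099,586,560 bytes
60,099,586,560 / 1,048,576 = 57,315.43 MiB

57,315.43 MiB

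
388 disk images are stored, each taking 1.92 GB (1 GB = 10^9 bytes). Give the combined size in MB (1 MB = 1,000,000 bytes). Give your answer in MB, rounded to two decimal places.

744,960.00 MB

Total = 388 × 1.92 GB = 744.96 GB
= 744.96 × 1,000,000,000 bytes = 744,960,000,000 bytes
1 MB = 1,000,000 bytes
744,960,000,000 / 1,000,000 = 744,960.00 MB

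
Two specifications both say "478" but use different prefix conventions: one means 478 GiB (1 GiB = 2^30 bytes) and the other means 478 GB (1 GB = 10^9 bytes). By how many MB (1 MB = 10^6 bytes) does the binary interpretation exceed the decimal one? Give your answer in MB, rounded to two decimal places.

478 GiB = 478 × 1,073,741,824 = 513,248,591,872 bytes
478 GB = 478 × 1,000,000,000 = 478,000,000,000 bytes
difference = 35,248,591,872 bytes
35,248,591,872 / 1,000,000 = 35,248.59 MB

35,248.59 MB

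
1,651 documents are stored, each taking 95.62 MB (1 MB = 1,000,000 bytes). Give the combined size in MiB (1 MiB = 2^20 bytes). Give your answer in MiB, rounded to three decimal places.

150,555.248 MiB

Total = 1,651 × 95.62 MB = 157868.62 MB
= 157868.62 × 1,000,000 bytes = 157,868,620,000 bytes
1 MiB = 1,048,576 bytes
157,868,620,000 / 1,048,576 = 150,555.248 MiB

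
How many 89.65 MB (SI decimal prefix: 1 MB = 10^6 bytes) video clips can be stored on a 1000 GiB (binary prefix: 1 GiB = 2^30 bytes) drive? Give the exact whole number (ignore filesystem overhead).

Capacity: 1000 GiB = 1,073,741,824,000 bytes
Per item: 89.65 MB = 89,650,000 bytes
⌊1,073,741,824,000 / 89,650,000⌋ = 11,977

11,977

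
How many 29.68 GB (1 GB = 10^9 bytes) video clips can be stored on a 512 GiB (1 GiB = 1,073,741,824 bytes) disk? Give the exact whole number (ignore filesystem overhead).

18

Capacity: 512 GiB = 549,755,813,888 bytes
Per item: 29.68 GB = 29,680,000,000 bytes
⌊549,755,813,888 / 29,680,000,000⌋ = 18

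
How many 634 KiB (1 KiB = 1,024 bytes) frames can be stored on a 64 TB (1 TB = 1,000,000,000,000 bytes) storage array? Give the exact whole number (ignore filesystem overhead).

Capacity: 64 TB = 64,000,000,000,000 bytes
Per item: 634 KiB = 649,216 bytes
⌊64,000,000,000,000 / 649,216⌋ = 98,580,441

98,580,441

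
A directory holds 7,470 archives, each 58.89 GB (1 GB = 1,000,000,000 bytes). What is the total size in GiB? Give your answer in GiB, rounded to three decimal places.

Total = 7,470 × 58.89 GB = 439908.3 GB
= 439908.3 × 1,000,000,000 bytes = 439,908,300,000,000 bytes
1 GiB = 1,073,741,824 bytes
439,908,300,000,000 / 1,073,741,824 = 409,696.531 GiB

409,696.531 GiB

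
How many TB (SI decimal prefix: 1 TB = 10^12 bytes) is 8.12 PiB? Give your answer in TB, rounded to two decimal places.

8.12 PiB × 1,125,899,906,842,624 bytes/PiB = 9,142,307,243,562,106.88 bytes
1 TB = 1,000,000,000,000 bytes
9,142,307,243,562,106.88 / 1,000,000,000,000 = 9,142.31 TB

9,142.31 TB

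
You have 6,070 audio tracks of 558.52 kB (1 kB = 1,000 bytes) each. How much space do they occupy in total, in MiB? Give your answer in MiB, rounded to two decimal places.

Total = 6,070 × 558.52 kB = 3390216.4 kB
= 3390216.4 × 1,000 bytes = 3,390,216,400 bytes
1 MiB = 1,048,576 bytes
3,390,216,400 / 1,048,576 = 3,233.16 MiB

3,233.16 MiB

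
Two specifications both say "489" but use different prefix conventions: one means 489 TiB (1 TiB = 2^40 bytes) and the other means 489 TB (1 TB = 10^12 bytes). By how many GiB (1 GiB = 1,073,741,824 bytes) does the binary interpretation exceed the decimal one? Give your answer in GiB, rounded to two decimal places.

489 TiB = 489 × 1,099,511,627,776 = 537,661,185,982,464 bytes
489 TB = 489 × 1,000,000,000,000 = 489,000,000,000,000 bytes
difference = 48,661,185,982,464 bytes
48,661,185,982,464 / 1,073,741,824 = 45,319.26 GiB

45,319.26 GiB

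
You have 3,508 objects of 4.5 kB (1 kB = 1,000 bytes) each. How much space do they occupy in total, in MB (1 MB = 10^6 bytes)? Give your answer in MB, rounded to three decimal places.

15.786 MB

Total = 3,508 × 4.5 kB = 15,786 kB
= 15,786 × 1,000 bytes = 15,786,000 bytes
1 MB = 1,000,000 bytes
15,786,000 / 1,000,000 = 15.786 MB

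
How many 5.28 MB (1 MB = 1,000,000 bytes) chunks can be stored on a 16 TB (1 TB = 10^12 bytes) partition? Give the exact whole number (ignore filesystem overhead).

3,030,303

Capacity: 16 TB = 16,000,000,000,000 bytes
Per item: 5.28 MB = 5,280,000 bytes
⌊16,000,000,000,000 / 5,280,000⌋ = 3,030,303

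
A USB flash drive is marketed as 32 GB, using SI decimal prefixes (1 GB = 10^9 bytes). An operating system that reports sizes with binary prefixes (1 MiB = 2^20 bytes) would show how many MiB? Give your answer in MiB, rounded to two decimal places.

30,517.58 MiB

32 GB = 32 × 10^9 bytes = 32,000,000,000 bytes
1 MiB = 1,048,576 bytes
32,000,000,000 / 1,048,576 = 30,517.58 MiB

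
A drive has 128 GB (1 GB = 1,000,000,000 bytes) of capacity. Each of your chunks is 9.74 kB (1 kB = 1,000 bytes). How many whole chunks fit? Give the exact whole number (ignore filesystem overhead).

Capacity: 128 GB = 128,000,000,000 bytes
Per item: 9.74 kB = 9,740 bytes
⌊128,000,000,000 / 9,740⌋ = 13,141,683

13,141,683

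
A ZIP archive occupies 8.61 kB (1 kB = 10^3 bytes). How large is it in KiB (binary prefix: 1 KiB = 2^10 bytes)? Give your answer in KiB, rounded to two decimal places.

8.41 KiB

8.61 kB = 8.61 × 10^3 bytes = 8,610 bytes
1 KiB = 2^10 bytes = 1,024 bytes
8,610 / 1,024 = 8.41 KiB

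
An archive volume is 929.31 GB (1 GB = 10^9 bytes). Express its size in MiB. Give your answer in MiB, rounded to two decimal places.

886,259.08 MiB

929.31 GB × 1,000,000,000 bytes/GB = 929,310,000,000 bytes
1 MiB = 2^20 bytes = 1,048,576 bytes
929,310,000,000 / 1,048,576 = 886,259.08 MiB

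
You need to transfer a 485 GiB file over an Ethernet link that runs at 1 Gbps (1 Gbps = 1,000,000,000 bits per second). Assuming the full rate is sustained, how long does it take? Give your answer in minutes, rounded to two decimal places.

485 GiB = 520,764,784,640 bytes = 4,166,118,277,120 bits
1 Gbps = 1,000,000,000 bits/s
time = 4,166,118,277,120 / 1,000,000,000 = 4,166.118 s
4,166.118 s / 60 = 69.44 minutes

69.44 minutes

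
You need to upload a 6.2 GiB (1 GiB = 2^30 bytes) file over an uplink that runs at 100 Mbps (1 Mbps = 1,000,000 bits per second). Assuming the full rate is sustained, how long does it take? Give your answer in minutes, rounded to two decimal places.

8.88 minutes

6.2 GiB = 6,657,199,308.8 bytes = 53,257,594,470.4 bits
100 Mbps = 100,000,000 bits/s
time = 53,257,594,470.4 / 100,000,000 = 532.576 s
532.576 s / 60 = 8.88 minutes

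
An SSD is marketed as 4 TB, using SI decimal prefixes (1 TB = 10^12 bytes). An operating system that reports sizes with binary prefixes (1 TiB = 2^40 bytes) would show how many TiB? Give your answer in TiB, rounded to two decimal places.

4 TB × 1,000,000,000,000 bytes/TB = 4,000,000,000,000 bytes
1 TiB = 1,099,511,627,776 bytes
4,000,000,000,000 / 1,099,511,627,776 = 3.64 TiB

3.64 TiB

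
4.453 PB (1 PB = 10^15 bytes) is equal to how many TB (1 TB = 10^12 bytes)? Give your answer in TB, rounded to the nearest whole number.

4.453 PB × 1,000,000,000,000,000 bytes/PB = 4,453,000,000,000,000 bytes
1 TB = 10^12 bytes = 1,000,000,000,000 bytes
4,453,000,000,000,000 / 1,000,000,000,000 = 4,453 TB

4,453 TB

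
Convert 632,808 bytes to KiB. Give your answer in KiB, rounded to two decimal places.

617.98 KiB

632,808 bytes given.
1 KiB = 1,024 bytes
632,808 / 1,024 = 617.98 KiB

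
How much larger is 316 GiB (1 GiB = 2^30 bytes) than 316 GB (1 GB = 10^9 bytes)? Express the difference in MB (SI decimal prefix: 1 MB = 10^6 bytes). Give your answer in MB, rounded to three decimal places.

316 GiB = 316 × 1,073,741,824 = 339,302,416,384 bytes
316 GB = 316 × 1,000,000,000 = 316,000,000,000 bytes
difference = 23,302,416,384 bytes
23,302,416,384 / 1,000,000 = 23,302.416 MB

23,302.416 MB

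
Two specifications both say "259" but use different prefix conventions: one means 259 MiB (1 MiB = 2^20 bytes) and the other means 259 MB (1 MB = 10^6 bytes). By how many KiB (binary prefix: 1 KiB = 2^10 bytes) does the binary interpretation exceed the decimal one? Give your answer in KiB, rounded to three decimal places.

12,286.313 KiB

259 MiB = 259 × 1,048,576 = 271,581,184 bytes
259 MB = 259 × 1,000,000 = 259,000,000 bytes
difference = 12,581,184 bytes
12,581,184 / 1,024 = 12,286.313 KiB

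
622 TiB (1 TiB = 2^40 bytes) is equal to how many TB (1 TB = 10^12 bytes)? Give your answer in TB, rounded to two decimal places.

683.90 TB

622 TiB × 1,099,511,627,776 bytes/TiB = 683,896,232,476,672 bytes
1 TB = 10^12 bytes = 1,000,000,000,000 bytes
683,896,232,476,672 / 1,000,000,000,000 = 683.90 TB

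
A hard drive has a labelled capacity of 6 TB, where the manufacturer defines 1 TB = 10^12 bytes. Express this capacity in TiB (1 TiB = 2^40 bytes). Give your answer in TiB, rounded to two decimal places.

5.46 TiB

6 TB × 1,000,000,000,000 bytes/TB = 6,000,000,000,000 bytes
1 TiB = 1,099,511,627,776 bytes
6,000,000,000,000 / 1,099,511,627,776 = 5.46 TiB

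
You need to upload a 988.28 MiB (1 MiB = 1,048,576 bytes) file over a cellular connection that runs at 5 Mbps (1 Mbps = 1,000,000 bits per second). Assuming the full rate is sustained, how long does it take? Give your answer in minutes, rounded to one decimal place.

988.28 MiB = 1,036,286,689.28 bytes = 8,290,293,514.24 bits
5 Mbps = 5,000,000 bits/s
time = 8,290,293,514.24 / 5,000,000 = 1,658.06 s
1,658.06 s / 60 = 27.6 minutes

27.6 minutes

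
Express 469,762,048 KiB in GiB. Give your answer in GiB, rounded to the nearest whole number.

448 GiB

469,762,048 KiB × 1,024 bytes/KiB = 481,036,337,152 bytes
1 GiB = 1,073,741,824 bytes
481,036,337,152 / 1,073,741,824 = 448 GiB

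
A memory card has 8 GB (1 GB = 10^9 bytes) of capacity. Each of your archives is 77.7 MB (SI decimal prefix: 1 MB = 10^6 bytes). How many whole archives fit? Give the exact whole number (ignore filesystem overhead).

102

Capacity: 8 GB = 8,000,000,000 bytes
Per item: 77.7 MB = 77,700,000 bytes
⌊8,000,000,000 / 77,700,000⌋ = 102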